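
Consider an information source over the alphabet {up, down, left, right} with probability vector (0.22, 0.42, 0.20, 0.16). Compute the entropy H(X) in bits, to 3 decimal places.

1.894 bits

H = −Σ pᵢ log₂ pᵢ.
−0.22·log₂(0.22) = 0.4806
−0.42·log₂(0.42) = 0.5256
−0.20·log₂(0.20) = 0.4644
−0.16·log₂(0.16) = 0.4230
Sum ≈ 1.8936 → 1.894 bits.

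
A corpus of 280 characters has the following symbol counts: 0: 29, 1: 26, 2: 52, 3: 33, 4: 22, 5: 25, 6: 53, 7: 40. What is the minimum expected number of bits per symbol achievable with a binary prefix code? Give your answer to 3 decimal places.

Probabilities are the counts divided by 280.
Repeatedly combine the two least-probable nodes; the expected code length is the sum of the merged weights.
merge 11/140 + 5/56 → 47/280
merge 13/140 + 29/280 → 11/56
merge 33/280 + 1/7 → 73/280
merge 47/280 + 13/70 → 99/280
merge 53/280 + 11/56 → 27/70
merge 73/280 + 99/280 → 43/70
merge 27/70 + 43/70 → 1
L = 47/280 + 11/56 + 73/280 + 99/280 + 27/70 + 43/70 + 1 = 417/140 ≈ 2.979 bits/symbol.

2.979 bits/symbol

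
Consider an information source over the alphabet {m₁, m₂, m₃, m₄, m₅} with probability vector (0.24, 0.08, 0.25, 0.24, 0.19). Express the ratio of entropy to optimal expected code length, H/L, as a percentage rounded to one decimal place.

98.5%

Entropy H = −Σ p log₂ p ≈ 2.2350 bits.
Huffman merges: 2/25+19/100→27/100; 6/25+6/25→12/25; 1/4+27/100→13/25; 12/25+13/25→1. L = 227/100 ≈ 2.2700.
Efficiency = H/L = 2.2350/2.2700 = 98.5%.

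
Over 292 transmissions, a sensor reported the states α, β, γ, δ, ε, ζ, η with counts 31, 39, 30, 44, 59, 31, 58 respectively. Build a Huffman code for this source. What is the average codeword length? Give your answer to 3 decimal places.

2.798 bits/symbol

Probabilities are the counts divided by 292.
Repeatedly combine the two least-probable nodes; the expected code length is the sum of the merged weights.
merge 15/146 + 31/292 → 61/292
merge 31/292 + 39/292 → 35/146
merge 11/73 + 29/146 → 51/146
merge 59/292 + 61/292 → 30/73
merge 35/146 + 51/146 → 43/73
merge 30/73 + 43/73 → 1
L = 61/292 + 35/146 + 51/146 + 30/73 + 43/73 + 1 = 817/292 ≈ 2.798 bits/symbol.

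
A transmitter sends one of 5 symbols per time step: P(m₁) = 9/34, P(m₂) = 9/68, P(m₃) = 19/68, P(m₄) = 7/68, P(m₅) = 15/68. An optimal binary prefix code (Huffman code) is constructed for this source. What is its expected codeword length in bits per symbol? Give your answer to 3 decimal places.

Repeatedly combine the two least-probable nodes; the expected code length is the sum of the merged weights.
merge 7/68 + 9/68 → 4/17
merge 15/68 + 4/17 → 31/68
merge 9/34 + 19/68 → 37/68
merge 31/68 + 37/68 → 1
L = 4/17 + 31/68 + 37/68 + 1 = 38/17 ≈ 2.235 bits/symbol.

2.235 bits/symbol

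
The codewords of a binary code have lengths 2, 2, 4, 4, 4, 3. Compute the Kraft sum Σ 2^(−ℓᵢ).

0.8125

With common denominator 2^4 = 16: Σ 2^(−ℓᵢ) = 4/16 + 4/16 + 1/16 + 1/16 + 1/16 + 2/16 = 13/16 = 0.8125.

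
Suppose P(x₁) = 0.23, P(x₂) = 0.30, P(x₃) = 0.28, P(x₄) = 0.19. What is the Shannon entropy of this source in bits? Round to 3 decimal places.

1.978 bits

H = −Σ pᵢ log₂ pᵢ.
−0.23·log₂(0.23) = 0.4877
−0.30·log₂(0.30) = 0.5211
−0.28·log₂(0.28) = 0.5142
−0.19·log₂(0.19) = 0.4552
Sum ≈ 1.9782 → 1.978 bits.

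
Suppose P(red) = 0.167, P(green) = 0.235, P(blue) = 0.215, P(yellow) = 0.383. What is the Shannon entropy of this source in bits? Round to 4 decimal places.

1.9293 bits

H = −Σ pᵢ log₂ pᵢ.
−0.167·log₂(0.167) = 0.4312
−0.235·log₂(0.235) = 0.4910
−0.215·log₂(0.215) = 0.4768
−0.383·log₂(0.383) = 0.5303
Sum ≈ 1.9293 → 1.9293 bits.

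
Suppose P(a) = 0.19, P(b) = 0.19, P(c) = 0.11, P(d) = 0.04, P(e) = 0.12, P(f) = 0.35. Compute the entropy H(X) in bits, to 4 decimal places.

H = −Σ pᵢ log₂ pᵢ.
−0.19·log₂(0.19) = 0.4552
−0.19·log₂(0.19) = 0.4552
−0.11·log₂(0.11) = 0.3503
−0.04·log₂(0.04) = 0.1858
−0.12·log₂(0.12) = 0.3671
−0.35·log₂(0.35) = 0.5301
Sum ≈ 2.3437 → 2.3437 bits.

2.3437 bits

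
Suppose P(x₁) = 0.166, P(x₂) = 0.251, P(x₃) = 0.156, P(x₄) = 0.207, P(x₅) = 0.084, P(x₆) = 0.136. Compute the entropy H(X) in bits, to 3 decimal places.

H = −Σ pᵢ log₂ pᵢ.
−0.166·log₂(0.166) = 0.4301
−0.251·log₂(0.251) = 0.5006
−0.156·log₂(0.156) = 0.4181
−0.207·log₂(0.207) = 0.4704
−0.084·log₂(0.084) = 0.3002
−0.136·log₂(0.136) = 0.3915
Sum ≈ 2.5107 → 2.511 bits.

2.511 bits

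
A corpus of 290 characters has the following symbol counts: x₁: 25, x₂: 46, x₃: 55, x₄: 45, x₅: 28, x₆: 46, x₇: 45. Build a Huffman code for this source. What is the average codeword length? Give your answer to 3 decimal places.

2.810 bits/symbol

Probabilities are the counts divided by 290.
Repeatedly combine the two least-probable nodes; the expected code length is the sum of the merged weights.
merge 5/58 + 14/145 → 53/290
merge 9/58 + 9/58 → 9/29
merge 23/145 + 23/145 → 46/145
merge 53/290 + 11/58 → 54/145
merge 9/29 + 46/145 → 91/145
merge 54/145 + 91/145 → 1
L = 53/290 + 9/29 + 46/145 + 54/145 + 91/145 + 1 = 163/58 ≈ 2.810 bits/symbol.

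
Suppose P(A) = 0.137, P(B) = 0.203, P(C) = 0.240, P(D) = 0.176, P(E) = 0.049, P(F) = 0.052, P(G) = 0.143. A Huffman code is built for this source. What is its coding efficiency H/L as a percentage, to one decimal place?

99.0%

Entropy H = −Σ p log₂ p ≈ 2.6314 bits.
Huffman merges: 49/1000+13/250→101/1000; 101/1000+137/1000→119/500; 143/1000+22/125→319/1000; 203/1000+119/500→441/1000; 6/25+319/1000→559/1000; 441/1000+559/1000→1. L = 1329/500 ≈ 2.6580.
Efficiency = H/L = 2.6314/2.6580 = 99.0%.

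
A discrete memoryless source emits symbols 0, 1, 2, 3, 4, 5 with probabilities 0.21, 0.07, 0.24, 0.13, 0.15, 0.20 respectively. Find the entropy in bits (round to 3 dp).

H = −Σ pᵢ log₂ pᵢ.
−0.21·log₂(0.21) = 0.4728
−0.07·log₂(0.07) = 0.2686
−0.24·log₂(0.24) = 0.4941
−0.13·log₂(0.13) = 0.3826
−0.15·log₂(0.15) = 0.4105
−0.20·log₂(0.20) = 0.4644
Sum ≈ 2.4931 → 2.493 bits.

2.493 bits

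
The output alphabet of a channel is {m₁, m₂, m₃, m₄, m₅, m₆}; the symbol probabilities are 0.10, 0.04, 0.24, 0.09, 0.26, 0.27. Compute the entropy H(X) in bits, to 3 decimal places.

2.340 bits

H = −Σ pᵢ log₂ pᵢ.
−0.10·log₂(0.10) = 0.3322
−0.04·log₂(0.04) = 0.1858
−0.24·log₂(0.24) = 0.4941
−0.09·log₂(0.09) = 0.3127
−0.26·log₂(0.26) = 0.5053
−0.27·log₂(0.27) = 0.5100
Sum ≈ 2.3400 → 2.340 bits.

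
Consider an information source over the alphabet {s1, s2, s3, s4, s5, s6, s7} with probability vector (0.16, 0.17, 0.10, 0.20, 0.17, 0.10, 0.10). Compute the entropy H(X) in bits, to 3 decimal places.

H = −Σ pᵢ log₂ pᵢ.
−0.16·log₂(0.16) = 0.4230
−0.17·log₂(0.17) = 0.4346
−0.10·log₂(0.10) = 0.3322
−0.20·log₂(0.20) = 0.4644
−0.17·log₂(0.17) = 0.4346
−0.10·log₂(0.10) = 0.3322
−0.10·log₂(0.10) = 0.3322
Sum ≈ 2.7532 → 2.753 bits.

2.753 bits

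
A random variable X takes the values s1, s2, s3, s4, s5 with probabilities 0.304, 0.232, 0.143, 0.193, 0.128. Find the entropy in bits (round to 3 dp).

2.250 bits

H = −Σ pᵢ log₂ pᵢ.
−0.304·log₂(0.304) = 0.5222
−0.232·log₂(0.232) = 0.4890
−0.143·log₂(0.143) = 0.4012
−0.193·log₂(0.193) = 0.4581
−0.128·log₂(0.128) = 0.3796
Sum ≈ 2.2502 → 2.250 bits.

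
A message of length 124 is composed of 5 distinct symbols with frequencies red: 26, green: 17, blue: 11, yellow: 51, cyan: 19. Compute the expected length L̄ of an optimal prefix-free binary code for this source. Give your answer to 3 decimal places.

Probabilities are the counts divided by 124.
Repeatedly combine the two least-probable nodes; the expected code length is the sum of the merged weights.
merge 11/124 + 17/124 → 7/31
merge 19/124 + 13/62 → 45/124
merge 7/31 + 45/124 → 73/124
merge 51/124 + 73/124 → 1
L = 7/31 + 45/124 + 73/124 + 1 = 135/62 ≈ 2.177 bits/symbol.

2.177 bits/symbol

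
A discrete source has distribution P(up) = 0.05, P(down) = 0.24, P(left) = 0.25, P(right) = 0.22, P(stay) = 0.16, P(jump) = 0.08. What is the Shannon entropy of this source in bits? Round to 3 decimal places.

2.405 bits

H = −Σ pᵢ log₂ pᵢ.
−0.05·log₂(0.05) = 0.2161
−0.24·log₂(0.24) = 0.4941
−0.25·log₂(0.25) = 0.5000
−0.22·log₂(0.22) = 0.4806
−0.16·log₂(0.16) = 0.4230
−0.08·log₂(0.08) = 0.2915
Sum ≈ 2.4053 → 2.405 bits.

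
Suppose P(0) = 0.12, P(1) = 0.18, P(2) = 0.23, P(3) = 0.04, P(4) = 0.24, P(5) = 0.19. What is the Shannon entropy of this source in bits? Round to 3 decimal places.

2.435 bits

H = −Σ pᵢ log₂ pᵢ.
−0.12·log₂(0.12) = 0.3671
−0.18·log₂(0.18) = 0.4453
−0.23·log₂(0.23) = 0.4877
−0.04·log₂(0.04) = 0.1858
−0.24·log₂(0.24) = 0.4941
−0.19·log₂(0.19) = 0.4552
Sum ≈ 2.4352 → 2.435 bits.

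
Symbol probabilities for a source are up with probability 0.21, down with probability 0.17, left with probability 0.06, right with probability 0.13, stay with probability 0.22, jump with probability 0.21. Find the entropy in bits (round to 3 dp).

H = −Σ pᵢ log₂ pᵢ.
−0.21·log₂(0.21) = 0.4728
−0.17·log₂(0.17) = 0.4346
−0.06·log₂(0.06) = 0.2435
−0.13·log₂(0.13) = 0.3826
−0.22·log₂(0.22) = 0.4806
−0.21·log₂(0.21) = 0.4728
Sum ≈ 2.4870 → 2.487 bits.

2.487 bits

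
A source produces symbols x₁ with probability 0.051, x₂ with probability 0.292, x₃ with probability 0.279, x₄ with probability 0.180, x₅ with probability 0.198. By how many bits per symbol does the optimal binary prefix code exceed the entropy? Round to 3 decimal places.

Entropy H = −Σ p log₂ p ≈ 2.1593 bits.
Huffman merges: 51/1000+9/50→231/1000; 99/500+231/1000→429/1000; 279/1000+73/250→571/1000; 429/1000+571/1000→1. L = 2231/1000 ≈ 2.2310.
L − H = 2.2310 − 2.1593 = 0.072 bits.

0.072 bits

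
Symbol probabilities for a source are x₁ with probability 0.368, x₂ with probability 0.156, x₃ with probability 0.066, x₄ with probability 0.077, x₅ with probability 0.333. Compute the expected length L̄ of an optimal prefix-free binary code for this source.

2.074 bits/symbol

Repeatedly combine the two least-probable nodes; the expected code length is the sum of the merged weights.
merge 33/500 + 77/1000 → 143/1000
merge 143/1000 + 39/250 → 299/1000
merge 299/1000 + 333/1000 → 79/125
merge 46/125 + 79/125 → 1
L = 143/1000 + 299/1000 + 79/125 + 1 = 1037/500 = 2.074 bits/symbol.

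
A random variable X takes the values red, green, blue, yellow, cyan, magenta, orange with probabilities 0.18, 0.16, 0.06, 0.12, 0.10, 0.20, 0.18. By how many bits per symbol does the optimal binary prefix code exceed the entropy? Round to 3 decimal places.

0.059 bits

Entropy H = −Σ p log₂ p ≈ 2.7208 bits.
Huffman merges: 3/50+1/10→4/25; 3/25+4/25→7/25; 4/25+9/50→17/50; 9/50+1/5→19/50; 7/25+17/50→31/50; 19/50+31/50→1. L = 139/50 ≈ 2.7800.
L − H = 2.7800 − 2.7208 = 0.059 bits.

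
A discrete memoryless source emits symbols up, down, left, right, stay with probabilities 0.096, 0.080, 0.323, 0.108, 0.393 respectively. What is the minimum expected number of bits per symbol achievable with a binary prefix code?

2.067 bits/symbol

Repeatedly combine the two least-probable nodes; the expected code length is the sum of the merged weights.
merge 2/25 + 12/125 → 22/125
merge 27/250 + 22/125 → 71/250
merge 71/250 + 323/1000 → 607/1000
merge 393/1000 + 607/1000 → 1
L = 22/125 + 71/250 + 607/1000 + 1 = 2067/1000 = 2.067 bits/symbol.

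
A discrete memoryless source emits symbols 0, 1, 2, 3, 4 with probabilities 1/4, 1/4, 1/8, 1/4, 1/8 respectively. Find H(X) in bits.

2.25 bits

Each probability is a power of 1/2, so log₂(1/p) is an integer.
H = Σ p·log₂(1/p) = 1/4·2 + 1/4·2 + 1/8·3 + 1/4·2 + 1/8·3 = 2.25 bits.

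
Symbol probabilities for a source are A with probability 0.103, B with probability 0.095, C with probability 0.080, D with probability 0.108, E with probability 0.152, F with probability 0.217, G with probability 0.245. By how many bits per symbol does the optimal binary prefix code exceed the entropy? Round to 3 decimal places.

0.026 bits

Entropy H = −Σ p log₂ p ≈ 2.6872 bits.
Huffman merges: 2/25+19/200→7/40; 103/1000+27/250→211/1000; 19/125+7/40→327/1000; 211/1000+217/1000→107/250; 49/200+327/1000→143/250; 107/250+143/250→1. L = 2713/1000 ≈ 2.7130.
L − H = 2.7130 − 2.6872 = 0.026 bits.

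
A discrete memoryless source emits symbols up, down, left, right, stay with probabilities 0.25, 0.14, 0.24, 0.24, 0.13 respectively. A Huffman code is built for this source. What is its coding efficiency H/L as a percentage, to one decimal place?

Entropy H = −Σ p log₂ p ≈ 2.2680 bits.
Huffman merges: 13/100+7/50→27/100; 6/25+6/25→12/25; 1/4+27/100→13/25; 12/25+13/25→1. L = 227/100 ≈ 2.2700.
Efficiency = H/L = 2.2680/2.2700 = 99.9%.

99.9%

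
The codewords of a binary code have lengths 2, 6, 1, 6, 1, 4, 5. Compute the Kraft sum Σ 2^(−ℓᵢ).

1.375

With common denominator 2^6 = 64: Σ 2^(−ℓᵢ) = 16/64 + 1/64 + 32/64 + 1/64 + 32/64 + 4/64 + 2/64 = 88/64 = 1.375.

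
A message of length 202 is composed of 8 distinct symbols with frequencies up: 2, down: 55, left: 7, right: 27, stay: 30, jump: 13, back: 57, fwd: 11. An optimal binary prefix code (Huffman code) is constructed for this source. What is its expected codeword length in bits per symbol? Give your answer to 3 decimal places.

Probabilities are the counts divided by 202.
Repeatedly combine the two least-probable nodes; the expected code length is the sum of the merged weights.
merge 1/101 + 7/202 → 9/202
merge 9/202 + 11/202 → 10/101
merge 13/202 + 10/101 → 33/202
merge 27/202 + 15/101 → 57/202
merge 33/202 + 55/202 → 44/101
merge 57/202 + 57/202 → 57/101
merge 44/101 + 57/101 → 1
L = 9/202 + 10/101 + 33/202 + 57/202 + 44/101 + 57/101 + 1 = 523/202 ≈ 2.589 bits/symbol.

2.589 bits/symbol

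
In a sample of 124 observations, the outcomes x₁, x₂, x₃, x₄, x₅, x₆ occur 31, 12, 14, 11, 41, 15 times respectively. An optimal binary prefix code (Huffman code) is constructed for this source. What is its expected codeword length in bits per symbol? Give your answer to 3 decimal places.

2.419 bits/symbol

Probabilities are the counts divided by 124.
Repeatedly combine the two least-probable nodes; the expected code length is the sum of the merged weights.
merge 11/124 + 3/31 → 23/124
merge 7/62 + 15/124 → 29/124
merge 23/124 + 29/124 → 13/31
merge 1/4 + 41/124 → 18/31
merge 13/31 + 18/31 → 1
L = 23/124 + 29/124 + 13/31 + 18/31 + 1 = 75/31 ≈ 2.419 bits/symbol.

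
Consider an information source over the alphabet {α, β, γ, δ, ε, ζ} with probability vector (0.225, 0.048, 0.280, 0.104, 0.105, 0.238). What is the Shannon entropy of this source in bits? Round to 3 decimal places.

H = −Σ pᵢ log₂ pᵢ.
−0.225·log₂(0.225) = 0.4842
−0.048·log₂(0.048) = 0.2103
−0.280·log₂(0.280) = 0.5142
−0.104·log₂(0.104) = 0.3396
−0.105·log₂(0.105) = 0.3414
−0.238·log₂(0.238) = 0.4929
Sum ≈ 2.3826 → 2.383 bits.

2.383 bits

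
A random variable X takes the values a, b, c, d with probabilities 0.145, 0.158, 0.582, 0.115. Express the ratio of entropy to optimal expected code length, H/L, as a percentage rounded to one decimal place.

Entropy H = −Σ p log₂ p ≈ 1.6379 bits.
Huffman merges: 23/200+29/200→13/50; 79/500+13/50→209/500; 209/500+291/500→1. L = 839/500 ≈ 1.6780.
Efficiency = H/L = 1.6379/1.6780 = 97.6%.

97.6%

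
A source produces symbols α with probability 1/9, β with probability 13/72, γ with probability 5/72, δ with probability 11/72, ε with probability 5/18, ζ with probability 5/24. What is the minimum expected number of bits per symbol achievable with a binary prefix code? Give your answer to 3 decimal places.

Repeatedly combine the two least-probable nodes; the expected code length is the sum of the merged weights.
merge 5/72 + 1/9 → 13/72
merge 11/72 + 13/72 → 1/3
merge 13/72 + 5/24 → 7/18
merge 5/18 + 1/3 → 11/18
merge 7/18 + 11/18 → 1
L = 13/72 + 1/3 + 7/18 + 11/18 + 1 = 181/72 ≈ 2.514 bits/symbol.

2.514 bits/symbol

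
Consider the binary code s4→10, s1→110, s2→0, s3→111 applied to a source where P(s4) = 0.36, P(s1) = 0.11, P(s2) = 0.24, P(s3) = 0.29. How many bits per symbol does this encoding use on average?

L̄ = Σ pᵢ·ℓᵢ = 0.36·2 + 0.11·3 + 0.24·1 + 0.29·3 = 2.16 bits/symbol.

2.16 bits/symbol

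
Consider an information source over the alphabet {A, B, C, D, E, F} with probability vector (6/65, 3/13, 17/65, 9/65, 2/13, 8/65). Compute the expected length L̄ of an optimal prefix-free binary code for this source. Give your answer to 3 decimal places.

Repeatedly combine the two least-probable nodes; the expected code length is the sum of the merged weights.
merge 6/65 + 8/65 → 14/65
merge 9/65 + 2/13 → 19/65
merge 14/65 + 3/13 → 29/65
merge 17/65 + 19/65 → 36/65
merge 29/65 + 36/65 → 1
L = 14/65 + 19/65 + 29/65 + 36/65 + 1 = 163/65 ≈ 2.508 bits/symbol.

2.508 bits/symbol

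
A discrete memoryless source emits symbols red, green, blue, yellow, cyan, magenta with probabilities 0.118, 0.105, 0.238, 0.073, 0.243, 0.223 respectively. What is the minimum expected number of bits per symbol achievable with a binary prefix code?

2.474 bits/symbol

Repeatedly combine the two least-probable nodes; the expected code length is the sum of the merged weights.
merge 73/1000 + 21/200 → 89/500
merge 59/500 + 89/500 → 37/125
merge 223/1000 + 119/500 → 461/1000
merge 243/1000 + 37/125 → 539/1000
merge 461/1000 + 539/1000 → 1
L = 89/500 + 37/125 + 461/1000 + 539/1000 + 1 = 1237/500 = 2.474 bits/symbol.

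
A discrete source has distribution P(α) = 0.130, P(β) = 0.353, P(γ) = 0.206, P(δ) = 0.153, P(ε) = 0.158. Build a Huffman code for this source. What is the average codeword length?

2.283 bits/symbol

Repeatedly combine the two least-probable nodes; the expected code length is the sum of the merged weights.
merge 13/100 + 153/1000 → 283/1000
merge 79/500 + 103/500 → 91/250
merge 283/1000 + 353/1000 → 159/250
merge 91/250 + 159/250 → 1
L = 283/1000 + 91/250 + 159/250 + 1 = 2283/1000 = 2.283 bits/symbol.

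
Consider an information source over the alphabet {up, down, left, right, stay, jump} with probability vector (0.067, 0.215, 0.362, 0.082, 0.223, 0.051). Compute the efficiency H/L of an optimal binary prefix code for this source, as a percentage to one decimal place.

97.8%

Entropy H = −Σ p log₂ p ≈ 2.2663 bits.
Huffman merges: 51/1000+67/1000→59/500; 41/500+59/500→1/5; 1/5+43/200→83/200; 223/1000+181/500→117/200; 83/200+117/200→1. L = 1159/500 ≈ 2.3180.
Efficiency = H/L = 2.2663/2.3180 = 97.8%.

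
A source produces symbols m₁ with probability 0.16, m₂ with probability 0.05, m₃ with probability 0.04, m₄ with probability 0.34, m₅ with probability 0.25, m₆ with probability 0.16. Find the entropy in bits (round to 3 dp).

2.277 bits

H = −Σ pᵢ log₂ pᵢ.
−0.16·log₂(0.16) = 0.4230
−0.05·log₂(0.05) = 0.2161
−0.04·log₂(0.04) = 0.1858
−0.34·log₂(0.34) = 0.5292
−0.25·log₂(0.25) = 0.5000
−0.16·log₂(0.16) = 0.4230
Sum ≈ 2.2771 → 2.277 bits.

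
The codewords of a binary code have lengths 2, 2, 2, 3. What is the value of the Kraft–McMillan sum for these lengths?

With common denominator 2^3 = 8: Σ 2^(−ℓᵢ) = 2/8 + 2/8 + 2/8 + 1/8 = 7/8 = 0.875.

0.875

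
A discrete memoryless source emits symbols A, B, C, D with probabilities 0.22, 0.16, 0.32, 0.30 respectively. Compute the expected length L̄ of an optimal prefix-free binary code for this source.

2 bits/symbol

Repeatedly combine the two least-probable nodes; the expected code length is the sum of the merged weights.
merge 4/25 + 11/50 → 19/50
merge 3/10 + 8/25 → 31/50
merge 19/50 + 31/50 → 1
L = 19/50 + 31/50 + 1 = 2 bits/symbol.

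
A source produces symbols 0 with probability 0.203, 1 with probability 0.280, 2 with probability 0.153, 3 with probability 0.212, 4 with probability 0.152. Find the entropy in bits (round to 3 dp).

2.283 bits

H = −Σ pᵢ log₂ pᵢ.
−0.203·log₂(0.203) = 0.4670
−0.280·log₂(0.280) = 0.5142
−0.153·log₂(0.153) = 0.4144
−0.212·log₂(0.212) = 0.4744
−0.152·log₂(0.152) = 0.4131
Sum ≈ 2.2831 → 2.283 bits.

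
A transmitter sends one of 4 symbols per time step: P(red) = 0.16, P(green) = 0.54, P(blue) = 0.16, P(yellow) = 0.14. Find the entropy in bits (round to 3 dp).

1.723 bits

H = −Σ pᵢ log₂ pᵢ.
−0.16·log₂(0.16) = 0.4230
−0.54·log₂(0.54) = 0.4800
−0.16·log₂(0.16) = 0.4230
−0.14·log₂(0.14) = 0.3971
Sum ≈ 1.7232 → 1.723 bits.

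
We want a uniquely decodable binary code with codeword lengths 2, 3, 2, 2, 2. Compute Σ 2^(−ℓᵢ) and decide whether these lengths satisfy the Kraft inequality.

With common denominator 2^3 = 8: Σ 2^(−ℓᵢ) = 2/8 + 1/8 + 2/8 + 2/8 + 2/8 = 9/8 = 1.125.
Kraft's inequality requires Σ ≤ 1; here Σ = 1.125 > 1, so no such prefix code exists.

1.125; no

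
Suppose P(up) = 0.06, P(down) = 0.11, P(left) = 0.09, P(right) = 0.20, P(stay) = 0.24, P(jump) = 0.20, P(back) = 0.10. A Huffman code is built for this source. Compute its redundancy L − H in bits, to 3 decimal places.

0.048 bits

Entropy H = −Σ p log₂ p ≈ 2.6616 bits.
Huffman merges: 3/50+9/100→3/20; 1/10+11/100→21/100; 3/20+1/5→7/20; 1/5+21/100→41/100; 6/25+7/20→59/100; 41/100+59/100→1. L = 271/100 ≈ 2.7100.
L − H = 2.7100 − 2.6616 = 0.048 bits.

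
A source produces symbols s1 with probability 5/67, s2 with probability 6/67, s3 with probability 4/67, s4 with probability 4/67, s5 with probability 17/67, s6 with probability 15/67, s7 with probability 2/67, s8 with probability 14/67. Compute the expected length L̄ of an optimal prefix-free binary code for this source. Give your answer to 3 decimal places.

2.716 bits/symbol

Repeatedly combine the two least-probable nodes; the expected code length is the sum of the merged weights.
merge 2/67 + 4/67 → 6/67
merge 4/67 + 5/67 → 9/67
merge 6/67 + 6/67 → 12/67
merge 9/67 + 12/67 → 21/67
merge 14/67 + 15/67 → 29/67
merge 17/67 + 21/67 → 38/67
merge 29/67 + 38/67 → 1
L = 6/67 + 9/67 + 12/67 + 21/67 + 29/67 + 38/67 + 1 = 182/67 ≈ 2.716 bits/symbol.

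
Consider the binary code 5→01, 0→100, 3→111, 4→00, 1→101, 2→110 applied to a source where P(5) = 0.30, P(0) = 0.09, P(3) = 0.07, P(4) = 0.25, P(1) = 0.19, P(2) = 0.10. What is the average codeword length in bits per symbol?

L̄ = Σ pᵢ·ℓᵢ = 0.30·2 + 0.09·3 + 0.07·3 + 0.25·2 + 0.19·3 + 0.10·3 = 2.45 bits/symbol.

2.45 bits/symbol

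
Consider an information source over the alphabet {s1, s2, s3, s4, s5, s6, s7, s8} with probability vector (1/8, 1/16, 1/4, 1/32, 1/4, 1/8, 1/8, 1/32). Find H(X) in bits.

Each probability is a power of 1/2, so log₂(1/p) is an integer.
H = Σ p·log₂(1/p) = 1/8·3 + 1/16·4 + 1/4·2 + 1/32·5 + 1/4·2 + 1/8·3 + 1/8·3 + 1/32·5 = 2.6875 bits.

2.6875 bits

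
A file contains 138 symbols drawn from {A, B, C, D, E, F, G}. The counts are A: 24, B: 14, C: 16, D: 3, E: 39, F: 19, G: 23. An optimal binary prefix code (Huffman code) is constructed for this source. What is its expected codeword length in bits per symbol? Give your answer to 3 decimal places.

Probabilities are the counts divided by 138.
Repeatedly combine the two least-probable nodes; the expected code length is the sum of the merged weights.
merge 1/46 + 7/69 → 17/138
merge 8/69 + 17/138 → 11/46
merge 19/138 + 1/6 → 7/23
merge 4/23 + 11/46 → 19/46
merge 13/46 + 7/23 → 27/46
merge 19/46 + 27/46 → 1
L = 17/138 + 11/46 + 7/23 + 19/46 + 27/46 + 1 = 8/3 ≈ 2.667 bits/symbol.

2.667 bits/symbol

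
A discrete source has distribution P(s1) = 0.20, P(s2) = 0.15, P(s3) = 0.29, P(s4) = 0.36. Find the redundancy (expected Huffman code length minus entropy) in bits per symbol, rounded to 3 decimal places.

Entropy H = −Σ p log₂ p ≈ 1.9234 bits.
Huffman merges: 3/20+1/5→7/20; 29/100+7/20→16/25; 9/25+16/25→1. L = 199/100 ≈ 1.9900.
L − H = 1.9900 − 1.9234 = 0.067 bits.

0.067 bits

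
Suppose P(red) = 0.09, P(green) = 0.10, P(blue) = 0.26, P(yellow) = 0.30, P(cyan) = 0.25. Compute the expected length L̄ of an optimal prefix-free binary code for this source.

Repeatedly combine the two least-probable nodes; the expected code length is the sum of the merged weights.
merge 9/100 + 1/10 → 19/100
merge 19/100 + 1/4 → 11/25
merge 13/50 + 3/10 → 14/25
merge 11/25 + 14/25 → 1
L = 19/100 + 11/25 + 14/25 + 1 = 219/100 = 2.19 bits/symbol.

2.19 bits/symbol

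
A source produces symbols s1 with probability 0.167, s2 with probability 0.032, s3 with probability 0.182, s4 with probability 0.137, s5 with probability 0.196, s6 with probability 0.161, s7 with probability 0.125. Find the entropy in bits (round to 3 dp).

2.690 bits

H = −Σ pᵢ log₂ pᵢ.
−0.167·log₂(0.167) = 0.4312
−0.032·log₂(0.032) = 0.1589
−0.182·log₂(0.182) = 0.4474
−0.137·log₂(0.137) = 0.3929
−0.196·log₂(0.196) = 0.4608
−0.161·log₂(0.161) = 0.4242
−0.125·log₂(0.125) = 0.3750
Sum ≈ 2.6904 → 2.690 bits.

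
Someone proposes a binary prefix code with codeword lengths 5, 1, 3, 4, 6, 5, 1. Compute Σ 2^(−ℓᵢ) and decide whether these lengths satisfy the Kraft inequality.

With common denominator 2^6 = 64: Σ 2^(−ℓᵢ) = 2/64 + 32/64 + 8/64 + 4/64 + 1/64 + 2/64 + 32/64 = 81/64 = 1.265625.
Kraft's inequality requires Σ ≤ 1; here Σ = 1.265625 > 1, so no such prefix code exists.

1.265625; no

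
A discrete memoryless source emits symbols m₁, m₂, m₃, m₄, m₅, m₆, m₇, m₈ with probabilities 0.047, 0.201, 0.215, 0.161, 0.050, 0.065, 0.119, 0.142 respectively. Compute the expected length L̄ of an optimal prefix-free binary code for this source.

Repeatedly combine the two least-probable nodes; the expected code length is the sum of the merged weights.
merge 47/1000 + 1/20 → 97/1000
merge 13/200 + 97/1000 → 81/500
merge 119/1000 + 71/500 → 261/1000
merge 161/1000 + 81/500 → 323/1000
merge 201/1000 + 43/200 → 52/125
merge 261/1000 + 323/1000 → 73/125
merge 52/125 + 73/125 → 1
L = 97/1000 + 81/500 + 261/1000 + 323/1000 + 52/125 + 73/125 + 1 = 2843/1000 = 2.843 bits/symbol.

2.843 bits/symbol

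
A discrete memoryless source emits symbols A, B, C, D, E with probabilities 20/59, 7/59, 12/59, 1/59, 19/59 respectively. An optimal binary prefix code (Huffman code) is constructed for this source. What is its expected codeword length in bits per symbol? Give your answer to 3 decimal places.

2.136 bits/symbol

Repeatedly combine the two least-probable nodes; the expected code length is the sum of the merged weights.
merge 1/59 + 7/59 → 8/59
merge 8/59 + 12/59 → 20/59
merge 19/59 + 20/59 → 39/59
merge 20/59 + 39/59 → 1
L = 8/59 + 20/59 + 39/59 + 1 = 126/59 ≈ 2.136 bits/symbol.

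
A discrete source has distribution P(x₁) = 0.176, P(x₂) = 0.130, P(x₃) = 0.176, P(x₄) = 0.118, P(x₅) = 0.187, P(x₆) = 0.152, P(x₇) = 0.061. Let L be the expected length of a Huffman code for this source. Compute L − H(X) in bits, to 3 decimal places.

Entropy H = −Σ p log₂ p ≈ 2.7403 bits.
Huffman merges: 61/1000+59/500→179/1000; 13/100+19/125→141/500; 22/125+22/125→44/125; 179/1000+187/1000→183/500; 141/500+44/125→317/500; 183/500+317/500→1. L = 2813/1000 ≈ 2.8130.
L − H = 2.8130 − 2.7403 = 0.073 bits.

0.073 bits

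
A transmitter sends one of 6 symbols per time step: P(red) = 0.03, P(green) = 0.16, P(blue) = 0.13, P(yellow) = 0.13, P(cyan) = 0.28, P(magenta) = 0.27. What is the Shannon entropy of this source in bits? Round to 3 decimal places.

H = −Σ pᵢ log₂ pᵢ.
−0.03·log₂(0.03) = 0.1518
−0.16·log₂(0.16) = 0.4230
−0.13·log₂(0.13) = 0.3826
−0.13·log₂(0.13) = 0.3826
−0.28·log₂(0.28) = 0.5142
−0.27·log₂(0.27) = 0.5100
Sum ≈ 2.3643 → 2.364 bits.

2.364 bits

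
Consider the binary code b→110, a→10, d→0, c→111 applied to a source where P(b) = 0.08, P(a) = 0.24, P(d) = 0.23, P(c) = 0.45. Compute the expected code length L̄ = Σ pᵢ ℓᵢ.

2.3 bits/symbol

L̄ = Σ pᵢ·ℓᵢ = 0.08·3 + 0.24·2 + 0.23·1 + 0.45·3 = 2.3 bits/symbol.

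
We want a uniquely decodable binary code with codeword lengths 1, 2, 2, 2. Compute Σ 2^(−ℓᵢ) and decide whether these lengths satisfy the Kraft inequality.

1.25; no

With common denominator 2^2 = 4: Σ 2^(−ℓᵢ) = 2/4 + 1/4 + 1/4 + 1/4 = 5/4 = 1.25.
Kraft's inequality requires Σ ≤ 1; here Σ = 1.25 > 1, so no such prefix code exists.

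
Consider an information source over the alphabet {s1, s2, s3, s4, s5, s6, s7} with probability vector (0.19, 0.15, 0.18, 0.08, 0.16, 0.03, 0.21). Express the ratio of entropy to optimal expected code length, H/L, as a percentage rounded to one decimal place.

Entropy H = −Σ p log₂ p ≈ 2.6502 bits.
Huffman merges: 3/100+2/25→11/100; 11/100+3/20→13/50; 4/25+9/50→17/50; 19/100+21/100→2/5; 13/50+17/50→3/5; 2/5+3/5→1. L = 271/100 ≈ 2.7100.
Efficiency = H/L = 2.6502/2.7100 = 97.8%.

97.8%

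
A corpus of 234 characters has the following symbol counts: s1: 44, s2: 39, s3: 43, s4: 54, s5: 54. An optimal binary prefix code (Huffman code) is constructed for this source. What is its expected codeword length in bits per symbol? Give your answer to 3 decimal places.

Probabilities are the counts divided by 234.
Repeatedly combine the two least-probable nodes; the expected code length is the sum of the merged weights.
merge 1/6 + 43/234 → 41/117
merge 22/117 + 3/13 → 49/117
merge 3/13 + 41/117 → 68/117
merge 49/117 + 68/117 → 1
L = 41/117 + 49/117 + 68/117 + 1 = 275/117 ≈ 2.350 bits/symbol.

2.350 bits/symbol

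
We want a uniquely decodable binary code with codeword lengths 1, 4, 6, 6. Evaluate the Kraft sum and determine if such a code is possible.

With common denominator 2^6 = 64: Σ 2^(−ℓᵢ) = 32/64 + 4/64 + 1/64 + 1/64 = 38/64 = 0.59375.
Kraft's inequality requires Σ ≤ 1; here Σ = 0.59375 ≤ 1, so such a prefix code exists.

0.59375; yes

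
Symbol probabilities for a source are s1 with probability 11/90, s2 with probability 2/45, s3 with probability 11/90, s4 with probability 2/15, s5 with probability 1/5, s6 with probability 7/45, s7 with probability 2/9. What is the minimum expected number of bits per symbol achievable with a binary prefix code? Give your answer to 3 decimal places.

2.744 bits/symbol

Repeatedly combine the two least-probable nodes; the expected code length is the sum of the merged weights.
merge 2/45 + 11/90 → 1/6
merge 11/90 + 2/15 → 23/90
merge 7/45 + 1/6 → 29/90
merge 1/5 + 2/9 → 19/45
merge 23/90 + 29/90 → 26/45
merge 19/45 + 26/45 → 1
L = 1/6 + 23/90 + 29/90 + 19/45 + 26/45 + 1 = 247/90 ≈ 2.744 bits/symbol.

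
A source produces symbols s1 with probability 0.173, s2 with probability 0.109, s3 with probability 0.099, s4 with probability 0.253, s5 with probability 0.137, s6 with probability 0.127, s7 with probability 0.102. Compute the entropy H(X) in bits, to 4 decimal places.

H = −Σ pᵢ log₂ pᵢ.
−0.173·log₂(0.173) = 0.4379
−0.109·log₂(0.109) = 0.3485
−0.099·log₂(0.099) = 0.3303
−0.253·log₂(0.253) = 0.5016
−0.137·log₂(0.137) = 0.3929
−0.127·log₂(0.127) = 0.3781
−0.102·log₂(0.102) = 0.3359
Sum ≈ 2.7253 → 2.7253 bits.

2.7253 bits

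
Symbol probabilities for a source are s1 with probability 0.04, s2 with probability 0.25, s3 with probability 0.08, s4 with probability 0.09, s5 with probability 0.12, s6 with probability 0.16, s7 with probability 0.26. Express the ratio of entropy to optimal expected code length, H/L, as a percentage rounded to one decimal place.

99.1%

Entropy H = −Σ p log₂ p ≈ 2.5853 bits.
Huffman merges: 1/25+2/25→3/25; 9/100+3/25→21/100; 3/25+4/25→7/25; 21/100+1/4→23/50; 13/50+7/25→27/50; 23/50+27/50→1. L = 261/100 ≈ 2.6100.
Efficiency = H/L = 2.5853/2.6100 = 99.1%.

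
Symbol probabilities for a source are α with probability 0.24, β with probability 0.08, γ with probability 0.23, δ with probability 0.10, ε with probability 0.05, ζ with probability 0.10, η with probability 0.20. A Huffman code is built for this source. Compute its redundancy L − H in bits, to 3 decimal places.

0.042 bits

Entropy H = −Σ p log₂ p ≈ 2.6182 bits.
Huffman merges: 1/20+2/25→13/100; 1/10+1/10→1/5; 13/100+1/5→33/100; 1/5+23/100→43/100; 6/25+33/100→57/100; 43/100+57/100→1. L = 133/50 ≈ 2.6600.
L − H = 2.6600 − 2.6182 = 0.042 bits.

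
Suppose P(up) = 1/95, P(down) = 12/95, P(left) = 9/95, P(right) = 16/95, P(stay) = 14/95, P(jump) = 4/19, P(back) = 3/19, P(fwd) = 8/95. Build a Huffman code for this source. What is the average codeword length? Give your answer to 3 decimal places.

Repeatedly combine the two least-probable nodes; the expected code length is the sum of the merged weights.
merge 1/95 + 8/95 → 9/95
merge 9/95 + 9/95 → 18/95
merge 12/95 + 14/95 → 26/95
merge 3/19 + 16/95 → 31/95
merge 18/95 + 4/19 → 2/5
merge 26/95 + 31/95 → 3/5
merge 2/5 + 3/5 → 1
L = 9/95 + 18/95 + 26/95 + 31/95 + 2/5 + 3/5 + 1 = 274/95 ≈ 2.884 bits/symbol.

2.884 bits/symbol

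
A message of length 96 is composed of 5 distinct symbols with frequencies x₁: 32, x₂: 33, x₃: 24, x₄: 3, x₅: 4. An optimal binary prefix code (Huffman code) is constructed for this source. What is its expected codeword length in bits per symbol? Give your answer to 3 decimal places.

2.052 bits/symbol

Probabilities are the counts divided by 96.
Repeatedly combine the two least-probable nodes; the expected code length is the sum of the merged weights.
merge 1/32 + 1/24 → 7/96
merge 7/96 + 1/4 → 31/96
merge 31/96 + 1/3 → 21/32
merge 11/32 + 21/32 → 1
L = 7/96 + 31/96 + 21/32 + 1 = 197/96 ≈ 2.052 bits/symbol.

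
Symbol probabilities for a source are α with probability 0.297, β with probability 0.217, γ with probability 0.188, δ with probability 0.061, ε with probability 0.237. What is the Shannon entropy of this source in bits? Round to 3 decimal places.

2.190 bits

H = −Σ pᵢ log₂ pᵢ.
−0.297·log₂(0.297) = 0.5202
−0.217·log₂(0.217) = 0.4783
−0.188·log₂(0.188) = 0.4533
−0.061·log₂(0.061) = 0.2461
−0.237·log₂(0.237) = 0.4923
Sum ≈ 2.1902 → 2.190 bits.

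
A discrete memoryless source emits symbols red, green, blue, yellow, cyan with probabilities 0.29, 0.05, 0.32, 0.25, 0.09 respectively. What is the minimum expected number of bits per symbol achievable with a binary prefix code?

Repeatedly combine the two least-probable nodes; the expected code length is the sum of the merged weights.
merge 1/20 + 9/100 → 7/50
merge 7/50 + 1/4 → 39/100
merge 29/100 + 8/25 → 61/100
merge 39/100 + 61/100 → 1
L = 7/50 + 39/100 + 61/100 + 1 = 107/50 = 2.14 bits/symbol.

2.14 bits/symbol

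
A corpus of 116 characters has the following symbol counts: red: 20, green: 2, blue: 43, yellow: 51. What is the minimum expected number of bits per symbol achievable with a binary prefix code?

Probabilities are the counts divided by 116.
Repeatedly combine the two least-probable nodes; the expected code length is the sum of the merged weights.
merge 1/58 + 5/29 → 11/58
merge 11/58 + 43/116 → 65/116
merge 51/116 + 65/116 → 1
L = 11/58 + 65/116 + 1 = 7/4 = 1.75 bits/symbol.

1.75 bits/symbol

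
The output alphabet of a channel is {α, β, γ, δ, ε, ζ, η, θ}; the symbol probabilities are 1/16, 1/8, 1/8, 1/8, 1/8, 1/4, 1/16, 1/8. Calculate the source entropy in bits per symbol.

Each probability is a power of 1/2, so log₂(1/p) is an integer.
H = Σ p·log₂(1/p) = 1/16·4 + 1/8·3 + 1/8·3 + 1/8·3 + 1/8·3 + 1/4·2 + 1/16·4 + 1/8·3 = 2.875 bits.

2.875 bits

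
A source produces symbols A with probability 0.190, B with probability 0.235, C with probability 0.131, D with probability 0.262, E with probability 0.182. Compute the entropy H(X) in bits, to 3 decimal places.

2.284 bits

H = −Σ pᵢ log₂ pᵢ.
−0.190·log₂(0.190) = 0.4552
−0.235·log₂(0.235) = 0.4910
−0.131·log₂(0.131) = 0.3841
−0.262·log₂(0.262) = 0.5063
−0.182·log₂(0.182) = 0.4474
Sum ≈ 2.2840 → 2.284 bits.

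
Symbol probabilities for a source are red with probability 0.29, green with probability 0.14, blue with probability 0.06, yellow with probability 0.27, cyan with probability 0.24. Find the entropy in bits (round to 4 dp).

2.1627 bits

H = −Σ pᵢ log₂ pᵢ.
−0.29·log₂(0.29) = 0.5179
−0.14·log₂(0.14) = 0.3971
−0.06·log₂(0.06) = 0.2435
−0.27·log₂(0.27) = 0.5100
−0.24·log₂(0.24) = 0.4941
Sum ≈ 2.1627 → 2.1627 bits.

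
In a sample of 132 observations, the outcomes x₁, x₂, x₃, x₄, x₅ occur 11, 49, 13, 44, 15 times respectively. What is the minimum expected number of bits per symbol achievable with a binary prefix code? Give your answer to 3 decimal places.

2.106 bits/symbol

Probabilities are the counts divided by 132.
Repeatedly combine the two least-probable nodes; the expected code length is the sum of the merged weights.
merge 1/12 + 13/132 → 2/11
merge 5/44 + 2/11 → 13/44
merge 13/44 + 1/3 → 83/132
merge 49/132 + 83/132 → 1
L = 2/11 + 13/44 + 83/132 + 1 = 139/66 ≈ 2.106 bits/symbol.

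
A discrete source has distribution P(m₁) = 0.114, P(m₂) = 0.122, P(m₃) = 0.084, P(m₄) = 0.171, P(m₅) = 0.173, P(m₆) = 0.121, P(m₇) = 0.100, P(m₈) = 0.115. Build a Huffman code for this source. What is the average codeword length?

Repeatedly combine the two least-probable nodes; the expected code length is the sum of the merged weights.
merge 21/250 + 1/10 → 23/125
merge 57/500 + 23/200 → 229/1000
merge 121/1000 + 61/500 → 243/1000
merge 171/1000 + 173/1000 → 43/125
merge 23/125 + 229/1000 → 413/1000
merge 243/1000 + 43/125 → 587/1000
merge 413/1000 + 587/1000 → 1
L = 23/125 + 229/1000 + 243/1000 + 43/125 + 413/1000 + 587/1000 + 1 = 3 bits/symbol.

3 bits/symbol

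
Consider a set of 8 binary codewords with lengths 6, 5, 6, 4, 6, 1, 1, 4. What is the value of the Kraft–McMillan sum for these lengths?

With common denominator 2^6 = 64: Σ 2^(−ℓᵢ) = 1/64 + 2/64 + 1/64 + 4/64 + 1/64 + 32/64 + 32/64 + 4/64 = 77/64 = 1.203125.

1.203125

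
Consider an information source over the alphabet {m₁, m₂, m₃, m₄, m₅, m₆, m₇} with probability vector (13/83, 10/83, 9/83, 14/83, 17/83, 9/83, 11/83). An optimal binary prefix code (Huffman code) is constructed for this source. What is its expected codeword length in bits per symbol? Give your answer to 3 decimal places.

2.795 bits/symbol

Repeatedly combine the two least-probable nodes; the expected code length is the sum of the merged weights.
merge 9/83 + 9/83 → 18/83
merge 10/83 + 11/83 → 21/83
merge 13/83 + 14/83 → 27/83
merge 17/83 + 18/83 → 35/83
merge 21/83 + 27/83 → 48/83
merge 35/83 + 48/83 → 1
L = 18/83 + 21/83 + 27/83 + 35/83 + 48/83 + 1 = 232/83 ≈ 2.795 bits/symbol.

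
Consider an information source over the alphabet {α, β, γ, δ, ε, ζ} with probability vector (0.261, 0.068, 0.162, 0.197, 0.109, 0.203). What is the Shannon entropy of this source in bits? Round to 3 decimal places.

2.472 bits

H = −Σ pᵢ log₂ pᵢ.
−0.261·log₂(0.261) = 0.5058
−0.068·log₂(0.068) = 0.2637
−0.162·log₂(0.162) = 0.4254
−0.197·log₂(0.197) = 0.4617
−0.109·log₂(0.109) = 0.3485
−0.203·log₂(0.203) = 0.4670
Sum ≈ 2.4722 → 2.472 bits.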